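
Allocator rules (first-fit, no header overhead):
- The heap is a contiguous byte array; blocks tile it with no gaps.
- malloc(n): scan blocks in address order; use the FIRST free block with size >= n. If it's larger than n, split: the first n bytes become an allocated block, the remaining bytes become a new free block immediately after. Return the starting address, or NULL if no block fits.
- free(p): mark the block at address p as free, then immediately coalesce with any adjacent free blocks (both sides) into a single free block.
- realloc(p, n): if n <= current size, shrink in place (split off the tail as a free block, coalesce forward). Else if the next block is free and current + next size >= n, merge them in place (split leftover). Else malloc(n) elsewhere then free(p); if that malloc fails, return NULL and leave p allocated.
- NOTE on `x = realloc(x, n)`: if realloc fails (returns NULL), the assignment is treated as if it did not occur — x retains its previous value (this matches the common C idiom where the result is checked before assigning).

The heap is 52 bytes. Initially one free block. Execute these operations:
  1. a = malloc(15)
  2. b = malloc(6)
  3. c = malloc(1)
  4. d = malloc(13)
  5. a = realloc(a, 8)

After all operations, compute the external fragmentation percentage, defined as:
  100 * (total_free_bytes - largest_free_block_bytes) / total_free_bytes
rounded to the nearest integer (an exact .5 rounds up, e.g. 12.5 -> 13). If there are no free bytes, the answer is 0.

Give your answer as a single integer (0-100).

Op 1: a = malloc(15) -> a = 0; heap: [0-14 ALLOC][15-51 FREE]
Op 2: b = malloc(6) -> b = 15; heap: [0-14 ALLOC][15-20 ALLOC][21-51 FREE]
Op 3: c = malloc(1) -> c = 21; heap: [0-14 ALLOC][15-20 ALLOC][21-21 ALLOC][22-51 FREE]
Op 4: d = malloc(13) -> d = 22; heap: [0-14 ALLOC][15-20 ALLOC][21-21 ALLOC][22-34 ALLOC][35-51 FREE]
Op 5: a = realloc(a, 8) -> a = 0; heap: [0-7 ALLOC][8-14 FREE][15-20 ALLOC][21-21 ALLOC][22-34 ALLOC][35-51 FREE]
Free blocks: [7 17] total_free=24 largest=17 -> 100*(24-17)/24 = 700/24 ≈ 29.167 -> rounds to 29

Answer: 29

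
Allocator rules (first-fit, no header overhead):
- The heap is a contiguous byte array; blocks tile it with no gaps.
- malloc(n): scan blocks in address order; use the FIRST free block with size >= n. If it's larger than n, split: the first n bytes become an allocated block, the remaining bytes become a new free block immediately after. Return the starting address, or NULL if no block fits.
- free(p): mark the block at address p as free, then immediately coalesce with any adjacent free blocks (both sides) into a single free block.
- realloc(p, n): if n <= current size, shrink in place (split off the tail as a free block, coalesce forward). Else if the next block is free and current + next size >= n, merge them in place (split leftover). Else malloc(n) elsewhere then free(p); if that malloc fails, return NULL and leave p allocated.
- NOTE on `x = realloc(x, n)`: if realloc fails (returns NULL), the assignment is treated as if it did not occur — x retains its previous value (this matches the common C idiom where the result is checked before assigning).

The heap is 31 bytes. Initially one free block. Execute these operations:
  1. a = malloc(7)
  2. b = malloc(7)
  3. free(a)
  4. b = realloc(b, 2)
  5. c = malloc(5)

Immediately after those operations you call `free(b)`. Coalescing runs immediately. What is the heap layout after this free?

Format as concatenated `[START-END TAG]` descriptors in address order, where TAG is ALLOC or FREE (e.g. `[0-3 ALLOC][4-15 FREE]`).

Op 1: a = malloc(7) -> a = 0; heap: [0-6 ALLOC][7-30 FREE]
Op 2: b = malloc(7) -> b = 7; heap: [0-6 ALLOC][7-13 ALLOC][14-30 FREE]
Op 3: free(a) -> (freed a); heap: [0-6 FREE][7-13 ALLOC][14-30 FREE]
Op 4: b = realloc(b, 2) -> b = 7; heap: [0-6 FREE][7-8 ALLOC][9-30 FREE]
Op 5: c = malloc(5) -> c = 0; heap: [0-4 ALLOC][5-6 FREE][7-8 ALLOC][9-30 FREE]
free(b): b = 7 -> block [7-8 ALLOC]; mark free, coalesce with adjacent free neighbors -> [0-4 ALLOC][5-30 FREE]

Answer: [0-4 ALLOC][5-30 FREE]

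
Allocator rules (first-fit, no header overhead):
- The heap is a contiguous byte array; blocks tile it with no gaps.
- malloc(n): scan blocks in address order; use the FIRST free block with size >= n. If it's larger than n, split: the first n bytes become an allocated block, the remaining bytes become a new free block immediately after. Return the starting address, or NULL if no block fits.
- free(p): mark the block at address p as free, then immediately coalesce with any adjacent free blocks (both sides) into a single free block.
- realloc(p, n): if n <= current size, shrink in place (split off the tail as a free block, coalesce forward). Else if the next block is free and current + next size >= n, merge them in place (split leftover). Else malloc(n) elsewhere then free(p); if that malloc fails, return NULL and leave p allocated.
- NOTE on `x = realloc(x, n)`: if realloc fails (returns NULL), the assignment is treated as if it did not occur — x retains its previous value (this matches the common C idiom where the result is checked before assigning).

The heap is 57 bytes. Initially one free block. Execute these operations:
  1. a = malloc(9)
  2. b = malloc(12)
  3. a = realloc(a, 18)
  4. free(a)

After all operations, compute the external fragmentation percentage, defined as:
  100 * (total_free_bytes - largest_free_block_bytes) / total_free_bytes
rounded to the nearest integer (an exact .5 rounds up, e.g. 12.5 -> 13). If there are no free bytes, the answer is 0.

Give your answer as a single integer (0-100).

Answer: 20

Derivation:
Op 1: a = malloc(9) -> a = 0; heap: [0-8 ALLOC][9-56 FREE]
Op 2: b = malloc(12) -> b = 9; heap: [0-8 ALLOC][9-20 ALLOC][21-56 FREE]
Op 3: a = realloc(a, 18) -> a = 21; heap: [0-8 FREE][9-20 ALLOC][21-38 ALLOC][39-56 FREE]
Op 4: free(a) -> (freed a); heap: [0-8 FREE][9-20 ALLOC][21-56 FREE]
Free blocks: [9 36] total_free=45 largest=36 -> 100*(45-36)/45 = 900/45 = 20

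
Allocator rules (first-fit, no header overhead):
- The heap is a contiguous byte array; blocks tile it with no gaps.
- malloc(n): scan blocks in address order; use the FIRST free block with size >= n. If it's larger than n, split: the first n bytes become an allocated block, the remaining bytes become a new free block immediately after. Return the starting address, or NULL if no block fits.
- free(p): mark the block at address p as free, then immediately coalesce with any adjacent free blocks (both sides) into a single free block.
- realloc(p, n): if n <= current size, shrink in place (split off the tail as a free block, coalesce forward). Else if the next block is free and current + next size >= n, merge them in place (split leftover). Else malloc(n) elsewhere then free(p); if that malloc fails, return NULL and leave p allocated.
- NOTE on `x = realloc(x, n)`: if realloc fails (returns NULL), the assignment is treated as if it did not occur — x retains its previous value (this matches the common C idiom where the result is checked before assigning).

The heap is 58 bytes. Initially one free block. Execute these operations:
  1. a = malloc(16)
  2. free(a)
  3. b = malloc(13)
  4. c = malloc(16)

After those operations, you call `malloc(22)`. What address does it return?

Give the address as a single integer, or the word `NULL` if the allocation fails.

Op 1: a = malloc(16) -> a = 0; heap: [0-15 ALLOC][16-57 FREE]
Op 2: free(a) -> (freed a); heap: [0-57 FREE]
Op 3: b = malloc(13) -> b = 0; heap: [0-12 ALLOC][13-57 FREE]
Op 4: c = malloc(16) -> c = 13; heap: [0-12 ALLOC][13-28 ALLOC][29-57 FREE]
malloc(22): first-fit scan over [0-12 ALLOC][13-28 ALLOC][29-57 FREE] -> 29

Answer: 29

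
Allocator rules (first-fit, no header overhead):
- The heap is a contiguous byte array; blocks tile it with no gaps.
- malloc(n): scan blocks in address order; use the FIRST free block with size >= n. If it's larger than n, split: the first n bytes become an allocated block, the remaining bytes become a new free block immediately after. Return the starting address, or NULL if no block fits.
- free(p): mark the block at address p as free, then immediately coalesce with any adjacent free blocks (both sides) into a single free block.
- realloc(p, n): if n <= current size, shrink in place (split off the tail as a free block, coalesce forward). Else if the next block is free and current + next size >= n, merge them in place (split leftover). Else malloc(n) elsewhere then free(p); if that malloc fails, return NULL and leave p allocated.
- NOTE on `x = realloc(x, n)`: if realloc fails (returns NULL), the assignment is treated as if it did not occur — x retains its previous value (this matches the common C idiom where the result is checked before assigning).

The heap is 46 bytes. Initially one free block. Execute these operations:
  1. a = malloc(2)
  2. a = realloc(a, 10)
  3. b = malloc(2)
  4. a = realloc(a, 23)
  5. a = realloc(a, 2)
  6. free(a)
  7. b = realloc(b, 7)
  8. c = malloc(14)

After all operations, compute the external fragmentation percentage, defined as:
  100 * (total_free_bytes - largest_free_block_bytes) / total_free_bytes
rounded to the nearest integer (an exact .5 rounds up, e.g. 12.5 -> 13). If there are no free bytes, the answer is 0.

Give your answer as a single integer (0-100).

Answer: 40

Derivation:
Op 1: a = malloc(2) -> a = 0; heap: [0-1 ALLOC][2-45 FREE]
Op 2: a = realloc(a, 10) -> a = 0; heap: [0-9 ALLOC][10-45 FREE]
Op 3: b = malloc(2) -> b = 10; heap: [0-9 ALLOC][10-11 ALLOC][12-45 FREE]
Op 4: a = realloc(a, 23) -> a = 12; heap: [0-9 FREE][10-11 ALLOC][12-34 ALLOC][35-45 FREE]
Op 5: a = realloc(a, 2) -> a = 12; heap: [0-9 FREE][10-11 ALLOC][12-13 ALLOC][14-45 FREE]
Op 6: free(a) -> (freed a); heap: [0-9 FREE][10-11 ALLOC][12-45 FREE]
Op 7: b = realloc(b, 7) -> b = 10; heap: [0-9 FREE][10-16 ALLOC][17-45 FREE]
Op 8: c = malloc(14) -> c = 17; heap: [0-9 FREE][10-16 ALLOC][17-30 ALLOC][31-45 FREE]
Free blocks: [10 15] total_free=25 largest=15 -> 100*(25-15)/25 = 1000/25 = 40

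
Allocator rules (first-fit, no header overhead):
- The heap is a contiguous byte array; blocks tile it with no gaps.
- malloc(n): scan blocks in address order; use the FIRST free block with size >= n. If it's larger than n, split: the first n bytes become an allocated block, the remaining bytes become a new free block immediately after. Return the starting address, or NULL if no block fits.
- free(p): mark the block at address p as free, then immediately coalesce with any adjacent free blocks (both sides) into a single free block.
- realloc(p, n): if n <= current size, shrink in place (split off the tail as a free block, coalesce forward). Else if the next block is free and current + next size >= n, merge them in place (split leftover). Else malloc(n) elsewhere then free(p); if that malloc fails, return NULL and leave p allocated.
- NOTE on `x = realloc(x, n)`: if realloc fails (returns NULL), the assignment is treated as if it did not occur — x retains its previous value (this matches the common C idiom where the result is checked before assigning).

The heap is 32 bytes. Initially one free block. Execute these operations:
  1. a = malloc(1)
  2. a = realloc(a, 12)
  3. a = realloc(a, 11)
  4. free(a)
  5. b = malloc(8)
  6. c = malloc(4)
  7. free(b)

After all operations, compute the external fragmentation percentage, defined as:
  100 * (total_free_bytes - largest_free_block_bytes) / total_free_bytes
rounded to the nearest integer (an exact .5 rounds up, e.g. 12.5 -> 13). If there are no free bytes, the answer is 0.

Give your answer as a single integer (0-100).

Answer: 29

Derivation:
Op 1: a = malloc(1) -> a = 0; heap: [0-0 ALLOC][1-31 FREE]
Op 2: a = realloc(a, 12) -> a = 0; heap: [0-11 ALLOC][12-31 FREE]
Op 3: a = realloc(a, 11) -> a = 0; heap: [0-10 ALLOC][11-31 FREE]
Op 4: free(a) -> (freed a); heap: [0-31 FREE]
Op 5: b = malloc(8) -> b = 0; heap: [0-7 ALLOC][8-31 FREE]
Op 6: c = malloc(4) -> c = 8; heap: [0-7 ALLOC][8-11 ALLOC][12-31 FREE]
Op 7: free(b) -> (freed b); heap: [0-7 FREE][8-11 ALLOC][12-31 FREE]
Free blocks: [8 20] total_free=28 largest=20 -> 100*(28-20)/28 = 800/28 ≈ 28.571 -> rounds to 29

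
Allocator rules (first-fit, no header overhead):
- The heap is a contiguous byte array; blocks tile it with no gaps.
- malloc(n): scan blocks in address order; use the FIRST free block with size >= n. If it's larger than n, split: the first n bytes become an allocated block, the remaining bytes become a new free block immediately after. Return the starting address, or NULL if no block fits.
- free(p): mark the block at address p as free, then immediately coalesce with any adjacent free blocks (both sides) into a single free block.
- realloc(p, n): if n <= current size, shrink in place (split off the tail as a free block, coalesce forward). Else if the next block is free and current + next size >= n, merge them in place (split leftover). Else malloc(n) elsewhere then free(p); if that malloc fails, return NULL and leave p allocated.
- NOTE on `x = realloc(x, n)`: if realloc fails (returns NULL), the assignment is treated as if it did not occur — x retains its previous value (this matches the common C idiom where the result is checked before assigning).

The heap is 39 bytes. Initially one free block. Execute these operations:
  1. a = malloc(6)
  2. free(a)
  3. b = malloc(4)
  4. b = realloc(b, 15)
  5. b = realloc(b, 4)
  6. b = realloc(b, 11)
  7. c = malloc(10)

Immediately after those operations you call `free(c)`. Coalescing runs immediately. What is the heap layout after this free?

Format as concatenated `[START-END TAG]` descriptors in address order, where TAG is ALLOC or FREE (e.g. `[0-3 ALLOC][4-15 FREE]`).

Answer: [0-10 ALLOC][11-38 FREE]

Derivation:
Op 1: a = malloc(6) -> a = 0; heap: [0-5 ALLOC][6-38 FREE]
Op 2: free(a) -> (freed a); heap: [0-38 FREE]
Op 3: b = malloc(4) -> b = 0; heap: [0-3 ALLOC][4-38 FREE]
Op 4: b = realloc(b, 15) -> b = 0; heap: [0-14 ALLOC][15-38 FREE]
Op 5: b = realloc(b, 4) -> b = 0; heap: [0-3 ALLOC][4-38 FREE]
Op 6: b = realloc(b, 11) -> b = 0; heap: [0-10 ALLOC][11-38 FREE]
Op 7: c = malloc(10) -> c = 11; heap: [0-10 ALLOC][11-20 ALLOC][21-38 FREE]
free(c): c = 11 -> block [11-20 ALLOC]; mark free, coalesce with adjacent free neighbors -> [0-10 ALLOC][11-38 FREE]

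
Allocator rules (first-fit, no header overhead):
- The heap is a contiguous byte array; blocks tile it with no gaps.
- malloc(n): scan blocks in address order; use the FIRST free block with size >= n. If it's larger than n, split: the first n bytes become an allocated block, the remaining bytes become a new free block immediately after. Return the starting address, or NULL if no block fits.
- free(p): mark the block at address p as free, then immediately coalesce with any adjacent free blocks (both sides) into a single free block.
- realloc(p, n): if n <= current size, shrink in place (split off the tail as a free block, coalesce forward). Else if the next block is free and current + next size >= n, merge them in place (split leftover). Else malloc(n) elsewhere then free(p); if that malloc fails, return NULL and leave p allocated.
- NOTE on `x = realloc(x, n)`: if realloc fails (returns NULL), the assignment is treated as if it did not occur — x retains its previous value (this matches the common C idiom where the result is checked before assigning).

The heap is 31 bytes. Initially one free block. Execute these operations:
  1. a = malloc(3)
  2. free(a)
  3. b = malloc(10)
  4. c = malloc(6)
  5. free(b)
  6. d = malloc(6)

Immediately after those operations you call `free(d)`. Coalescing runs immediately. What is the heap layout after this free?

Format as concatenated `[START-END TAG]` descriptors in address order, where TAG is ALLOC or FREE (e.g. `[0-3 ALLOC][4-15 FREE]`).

Answer: [0-9 FREE][10-15 ALLOC][16-30 FREE]

Derivation:
Op 1: a = malloc(3) -> a = 0; heap: [0-2 ALLOC][3-30 FREE]
Op 2: free(a) -> (freed a); heap: [0-30 FREE]
Op 3: b = malloc(10) -> b = 0; heap: [0-9 ALLOC][10-30 FREE]
Op 4: c = malloc(6) -> c = 10; heap: [0-9 ALLOC][10-15 ALLOC][16-30 FREE]
Op 5: free(b) -> (freed b); heap: [0-9 FREE][10-15 ALLOC][16-30 FREE]
Op 6: d = malloc(6) -> d = 0; heap: [0-5 ALLOC][6-9 FREE][10-15 ALLOC][16-30 FREE]
free(d): d = 0 -> block [0-5 ALLOC]; mark free, coalesce with adjacent free neighbors -> [0-9 FREE][10-15 ALLOC][16-30 FREE]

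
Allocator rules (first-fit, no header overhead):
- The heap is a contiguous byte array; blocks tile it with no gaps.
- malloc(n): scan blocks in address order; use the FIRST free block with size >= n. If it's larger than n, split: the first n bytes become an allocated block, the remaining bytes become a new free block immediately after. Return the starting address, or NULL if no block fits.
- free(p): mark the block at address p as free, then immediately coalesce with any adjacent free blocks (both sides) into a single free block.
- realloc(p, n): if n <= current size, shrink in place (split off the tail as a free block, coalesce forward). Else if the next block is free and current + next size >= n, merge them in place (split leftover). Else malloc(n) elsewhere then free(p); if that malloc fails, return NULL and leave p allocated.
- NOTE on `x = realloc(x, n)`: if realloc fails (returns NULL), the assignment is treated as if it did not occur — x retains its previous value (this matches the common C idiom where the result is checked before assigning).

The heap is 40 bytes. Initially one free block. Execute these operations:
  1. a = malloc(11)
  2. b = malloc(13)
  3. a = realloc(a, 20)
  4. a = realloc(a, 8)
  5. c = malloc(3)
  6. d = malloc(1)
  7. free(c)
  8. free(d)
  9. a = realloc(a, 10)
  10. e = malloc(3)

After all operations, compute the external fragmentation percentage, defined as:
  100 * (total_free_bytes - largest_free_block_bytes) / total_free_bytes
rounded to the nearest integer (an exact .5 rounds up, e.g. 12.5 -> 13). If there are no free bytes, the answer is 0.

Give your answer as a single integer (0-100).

Op 1: a = malloc(11) -> a = 0; heap: [0-10 ALLOC][11-39 FREE]
Op 2: b = malloc(13) -> b = 11; heap: [0-10 ALLOC][11-23 ALLOC][24-39 FREE]
Op 3: a = realloc(a, 20) -> NULL (a unchanged); heap: [0-10 ALLOC][11-23 ALLOC][24-39 FREE]
Op 4: a = realloc(a, 8) -> a = 0; heap: [0-7 ALLOC][8-10 FREE][11-23 ALLOC][24-39 FREE]
Op 5: c = malloc(3) -> c = 8; heap: [0-7 ALLOC][8-10 ALLOC][11-23 ALLOC][24-39 FREE]
Op 6: d = malloc(1) -> d = 24; heap: [0-7 ALLOC][8-10 ALLOC][11-23 ALLOC][24-24 ALLOC][25-39 FREE]
Op 7: free(c) -> (freed c); heap: [0-7 ALLOC][8-10 FREE][11-23 ALLOC][24-24 ALLOC][25-39 FREE]
Op 8: free(d) -> (freed d); heap: [0-7 ALLOC][8-10 FREE][11-23 ALLOC][24-39 FREE]
Op 9: a = realloc(a, 10) -> a = 0; heap: [0-9 ALLOC][10-10 FREE][11-23 ALLOC][24-39 FREE]
Op 10: e = malloc(3) -> e = 24; heap: [0-9 ALLOC][10-10 FREE][11-23 ALLOC][24-26 ALLOC][27-39 FREE]
Free blocks: [1 13] total_free=14 largest=13 -> 100*(14-13)/14 = 100/14 ≈ 7.143 -> rounds to 7

Answer: 7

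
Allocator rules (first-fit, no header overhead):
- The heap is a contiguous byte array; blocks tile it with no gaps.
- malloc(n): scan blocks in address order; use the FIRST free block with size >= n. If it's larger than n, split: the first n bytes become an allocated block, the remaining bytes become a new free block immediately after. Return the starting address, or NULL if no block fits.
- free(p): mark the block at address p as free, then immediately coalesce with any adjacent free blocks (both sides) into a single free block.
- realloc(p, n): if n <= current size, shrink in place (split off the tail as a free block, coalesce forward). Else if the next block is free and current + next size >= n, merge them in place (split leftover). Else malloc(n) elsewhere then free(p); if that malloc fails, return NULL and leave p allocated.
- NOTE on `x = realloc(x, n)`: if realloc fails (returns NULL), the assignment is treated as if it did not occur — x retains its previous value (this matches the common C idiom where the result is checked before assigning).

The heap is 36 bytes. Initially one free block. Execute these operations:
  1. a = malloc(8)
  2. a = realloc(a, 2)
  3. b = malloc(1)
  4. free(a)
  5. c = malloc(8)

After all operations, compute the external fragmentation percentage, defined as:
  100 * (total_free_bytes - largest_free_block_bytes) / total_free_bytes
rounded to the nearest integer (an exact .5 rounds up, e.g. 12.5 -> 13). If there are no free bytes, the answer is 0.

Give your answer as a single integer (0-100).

Answer: 7

Derivation:
Op 1: a = malloc(8) -> a = 0; heap: [0-7 ALLOC][8-35 FREE]
Op 2: a = realloc(a, 2) -> a = 0; heap: [0-1 ALLOC][2-35 FREE]
Op 3: b = malloc(1) -> b = 2; heap: [0-1 ALLOC][2-2 ALLOC][3-35 FREE]
Op 4: free(a) -> (freed a); heap: [0-1 FREE][2-2 ALLOC][3-35 FREE]
Op 5: c = malloc(8) -> c = 3; heap: [0-1 FREE][2-2 ALLOC][3-10 ALLOC][11-35 FREE]
Free blocks: [2 25] total_free=27 largest=25 -> 100*(27-25)/27 = 200/27 ≈ 7.407 -> rounds to 7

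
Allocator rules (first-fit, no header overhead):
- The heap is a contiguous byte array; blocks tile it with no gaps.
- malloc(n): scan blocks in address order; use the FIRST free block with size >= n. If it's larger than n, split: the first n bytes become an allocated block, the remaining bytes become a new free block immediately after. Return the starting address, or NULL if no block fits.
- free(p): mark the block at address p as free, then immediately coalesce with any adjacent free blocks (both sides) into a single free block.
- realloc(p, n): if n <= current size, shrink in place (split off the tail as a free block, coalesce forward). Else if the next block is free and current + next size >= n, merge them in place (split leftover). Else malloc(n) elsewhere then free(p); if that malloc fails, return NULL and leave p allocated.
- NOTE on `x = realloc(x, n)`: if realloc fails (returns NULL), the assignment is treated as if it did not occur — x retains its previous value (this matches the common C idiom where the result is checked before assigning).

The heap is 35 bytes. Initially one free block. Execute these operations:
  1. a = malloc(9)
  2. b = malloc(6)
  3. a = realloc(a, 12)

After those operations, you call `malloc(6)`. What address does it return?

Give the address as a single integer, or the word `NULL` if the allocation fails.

Answer: 0

Derivation:
Op 1: a = malloc(9) -> a = 0; heap: [0-8 ALLOC][9-34 FREE]
Op 2: b = malloc(6) -> b = 9; heap: [0-8 ALLOC][9-14 ALLOC][15-34 FREE]
Op 3: a = realloc(a, 12) -> a = 15; heap: [0-8 FREE][9-14 ALLOC][15-26 ALLOC][27-34 FREE]
malloc(6): first-fit scan over [0-8 FREE][9-14 ALLOC][15-26 ALLOC][27-34 FREE] -> 0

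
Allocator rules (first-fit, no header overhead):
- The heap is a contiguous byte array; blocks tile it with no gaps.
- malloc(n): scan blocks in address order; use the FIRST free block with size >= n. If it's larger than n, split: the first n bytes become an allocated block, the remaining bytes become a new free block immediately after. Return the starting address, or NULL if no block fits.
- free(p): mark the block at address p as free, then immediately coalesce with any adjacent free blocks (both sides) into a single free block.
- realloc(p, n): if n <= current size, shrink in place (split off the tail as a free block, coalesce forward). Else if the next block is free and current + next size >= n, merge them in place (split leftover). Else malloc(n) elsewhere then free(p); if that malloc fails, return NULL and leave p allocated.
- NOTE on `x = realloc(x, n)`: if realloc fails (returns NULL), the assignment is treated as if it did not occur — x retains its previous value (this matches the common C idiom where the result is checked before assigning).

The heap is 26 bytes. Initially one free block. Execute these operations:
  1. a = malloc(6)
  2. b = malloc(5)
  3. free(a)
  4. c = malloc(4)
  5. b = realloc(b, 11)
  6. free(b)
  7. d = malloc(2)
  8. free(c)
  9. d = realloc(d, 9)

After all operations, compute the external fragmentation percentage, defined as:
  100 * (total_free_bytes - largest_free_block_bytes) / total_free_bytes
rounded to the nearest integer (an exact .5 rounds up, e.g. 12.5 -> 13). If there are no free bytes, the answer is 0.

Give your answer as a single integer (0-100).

Op 1: a = malloc(6) -> a = 0; heap: [0-5 ALLOC][6-25 FREE]
Op 2: b = malloc(5) -> b = 6; heap: [0-5 ALLOC][6-10 ALLOC][11-25 FREE]
Op 3: free(a) -> (freed a); heap: [0-5 FREE][6-10 ALLOC][11-25 FREE]
Op 4: c = malloc(4) -> c = 0; heap: [0-3 ALLOC][4-5 FREE][6-10 ALLOC][11-25 FREE]
Op 5: b = realloc(b, 11) -> b = 6; heap: [0-3 ALLOC][4-5 FREE][6-16 ALLOC][17-25 FREE]
Op 6: free(b) -> (freed b); heap: [0-3 ALLOC][4-25 FREE]
Op 7: d = malloc(2) -> d = 4; heap: [0-3 ALLOC][4-5 ALLOC][6-25 FREE]
Op 8: free(c) -> (freed c); heap: [0-3 FREE][4-5 ALLOC][6-25 FREE]
Op 9: d = realloc(d, 9) -> d = 4; heap: [0-3 FREE][4-12 ALLOC][13-25 FREE]
Free blocks: [4 13] total_free=17 largest=13 -> 100*(17-13)/17 = 400/17 ≈ 23.529 -> rounds to 24

Answer: 24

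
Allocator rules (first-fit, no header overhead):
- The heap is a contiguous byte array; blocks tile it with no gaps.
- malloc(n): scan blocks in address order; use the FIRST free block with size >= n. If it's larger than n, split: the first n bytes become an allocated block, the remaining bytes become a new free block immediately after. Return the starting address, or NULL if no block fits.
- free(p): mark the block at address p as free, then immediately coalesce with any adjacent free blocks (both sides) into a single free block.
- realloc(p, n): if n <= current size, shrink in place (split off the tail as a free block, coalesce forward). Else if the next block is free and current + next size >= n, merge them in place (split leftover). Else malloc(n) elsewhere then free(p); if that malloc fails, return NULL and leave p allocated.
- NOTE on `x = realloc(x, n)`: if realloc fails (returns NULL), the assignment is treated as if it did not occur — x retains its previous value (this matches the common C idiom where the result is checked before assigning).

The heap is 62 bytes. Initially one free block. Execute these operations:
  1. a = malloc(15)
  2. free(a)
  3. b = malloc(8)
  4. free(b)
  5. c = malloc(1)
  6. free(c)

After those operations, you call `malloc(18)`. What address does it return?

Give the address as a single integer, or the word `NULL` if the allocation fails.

Answer: 0

Derivation:
Op 1: a = malloc(15) -> a = 0; heap: [0-14 ALLOC][15-61 FREE]
Op 2: free(a) -> (freed a); heap: [0-61 FREE]
Op 3: b = malloc(8) -> b = 0; heap: [0-7 ALLOC][8-61 FREE]
Op 4: free(b) -> (freed b); heap: [0-61 FREE]
Op 5: c = malloc(1) -> c = 0; heap: [0-0 ALLOC][1-61 FREE]
Op 6: free(c) -> (freed c); heap: [0-61 FREE]
malloc(18): first-fit scan over [0-61 FREE] -> 0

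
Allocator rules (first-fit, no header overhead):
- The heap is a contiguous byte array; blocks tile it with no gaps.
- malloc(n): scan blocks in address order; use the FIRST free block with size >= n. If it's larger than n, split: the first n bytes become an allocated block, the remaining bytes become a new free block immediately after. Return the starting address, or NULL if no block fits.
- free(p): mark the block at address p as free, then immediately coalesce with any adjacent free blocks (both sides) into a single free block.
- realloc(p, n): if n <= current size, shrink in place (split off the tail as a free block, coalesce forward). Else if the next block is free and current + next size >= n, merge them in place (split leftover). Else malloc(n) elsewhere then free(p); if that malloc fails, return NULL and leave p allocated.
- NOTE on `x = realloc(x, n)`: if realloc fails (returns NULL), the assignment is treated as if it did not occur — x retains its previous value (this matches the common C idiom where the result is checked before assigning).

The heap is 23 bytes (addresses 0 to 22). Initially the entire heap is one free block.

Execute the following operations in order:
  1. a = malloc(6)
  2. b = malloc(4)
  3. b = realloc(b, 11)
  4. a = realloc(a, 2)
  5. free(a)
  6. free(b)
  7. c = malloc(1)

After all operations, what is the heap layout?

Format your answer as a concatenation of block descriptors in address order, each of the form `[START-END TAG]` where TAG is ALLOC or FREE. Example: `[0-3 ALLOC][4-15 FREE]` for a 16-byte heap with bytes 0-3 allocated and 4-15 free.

Answer: [0-0 ALLOC][1-22 FREE]

Derivation:
Op 1: a = malloc(6) -> a = 0; heap: [0-5 ALLOC][6-22 FREE]
Op 2: b = malloc(4) -> b = 6; heap: [0-5 ALLOC][6-9 ALLOC][10-22 FREE]
Op 3: b = realloc(b, 11) -> b = 6; heap: [0-5 ALLOC][6-16 ALLOC][17-22 FREE]
Op 4: a = realloc(a, 2) -> a = 0; heap: [0-1 ALLOC][2-5 FREE][6-16 ALLOC][17-22 FREE]
Op 5: free(a) -> (freed a); heap: [0-5 FREE][6-16 ALLOC][17-22 FREE]
Op 6: free(b) -> (freed b); heap: [0-22 FREE]
Op 7: c = malloc(1) -> c = 0; heap: [0-0 ALLOC][1-22 FREE]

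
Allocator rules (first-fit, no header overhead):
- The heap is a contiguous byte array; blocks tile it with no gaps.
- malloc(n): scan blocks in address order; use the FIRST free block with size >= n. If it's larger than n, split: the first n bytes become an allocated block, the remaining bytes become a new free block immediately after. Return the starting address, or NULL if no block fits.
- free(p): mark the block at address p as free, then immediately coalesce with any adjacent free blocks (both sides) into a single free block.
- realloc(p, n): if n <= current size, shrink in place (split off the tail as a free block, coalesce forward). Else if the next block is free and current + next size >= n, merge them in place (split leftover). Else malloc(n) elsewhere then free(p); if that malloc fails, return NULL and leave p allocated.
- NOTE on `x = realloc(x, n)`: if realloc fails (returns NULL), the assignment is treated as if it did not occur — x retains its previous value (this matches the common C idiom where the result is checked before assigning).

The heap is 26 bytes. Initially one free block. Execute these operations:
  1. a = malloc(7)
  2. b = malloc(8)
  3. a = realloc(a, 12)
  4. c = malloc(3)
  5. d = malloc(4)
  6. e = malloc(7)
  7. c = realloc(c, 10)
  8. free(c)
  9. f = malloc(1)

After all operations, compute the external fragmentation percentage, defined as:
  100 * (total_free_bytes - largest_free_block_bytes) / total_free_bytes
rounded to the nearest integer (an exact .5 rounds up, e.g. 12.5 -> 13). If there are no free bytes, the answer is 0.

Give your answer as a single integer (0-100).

Op 1: a = malloc(7) -> a = 0; heap: [0-6 ALLOC][7-25 FREE]
Op 2: b = malloc(8) -> b = 7; heap: [0-6 ALLOC][7-14 ALLOC][15-25 FREE]
Op 3: a = realloc(a, 12) -> NULL (a unchanged); heap: [0-6 ALLOC][7-14 ALLOC][15-25 FREE]
Op 4: c = malloc(3) -> c = 15; heap: [0-6 ALLOC][7-14 ALLOC][15-17 ALLOC][18-25 FREE]
Op 5: d = malloc(4) -> d = 18; heap: [0-6 ALLOC][7-14 ALLOC][15-17 ALLOC][18-21 ALLOC][22-25 FREE]
Op 6: e = malloc(7) -> e = NULL; heap: [0-6 ALLOC][7-14 ALLOC][15-17 ALLOC][18-21 ALLOC][22-25 FREE]
Op 7: c = realloc(c, 10) -> NULL (c unchanged); heap: [0-6 ALLOC][7-14 ALLOC][15-17 ALLOC][18-21 ALLOC][22-25 FREE]
Op 8: free(c) -> (freed c); heap: [0-6 ALLOC][7-14 ALLOC][15-17 FREE][18-21 ALLOC][22-25 FREE]
Op 9: f = malloc(1) -> f = 15; heap: [0-6 ALLOC][7-14 ALLOC][15-15 ALLOC][16-17 FREE][18-21 ALLOC][22-25 FREE]
Free blocks: [2 4] total_free=6 largest=4 -> 100*(6-4)/6 = 200/6 ≈ 33.333 -> rounds to 33

Answer: 33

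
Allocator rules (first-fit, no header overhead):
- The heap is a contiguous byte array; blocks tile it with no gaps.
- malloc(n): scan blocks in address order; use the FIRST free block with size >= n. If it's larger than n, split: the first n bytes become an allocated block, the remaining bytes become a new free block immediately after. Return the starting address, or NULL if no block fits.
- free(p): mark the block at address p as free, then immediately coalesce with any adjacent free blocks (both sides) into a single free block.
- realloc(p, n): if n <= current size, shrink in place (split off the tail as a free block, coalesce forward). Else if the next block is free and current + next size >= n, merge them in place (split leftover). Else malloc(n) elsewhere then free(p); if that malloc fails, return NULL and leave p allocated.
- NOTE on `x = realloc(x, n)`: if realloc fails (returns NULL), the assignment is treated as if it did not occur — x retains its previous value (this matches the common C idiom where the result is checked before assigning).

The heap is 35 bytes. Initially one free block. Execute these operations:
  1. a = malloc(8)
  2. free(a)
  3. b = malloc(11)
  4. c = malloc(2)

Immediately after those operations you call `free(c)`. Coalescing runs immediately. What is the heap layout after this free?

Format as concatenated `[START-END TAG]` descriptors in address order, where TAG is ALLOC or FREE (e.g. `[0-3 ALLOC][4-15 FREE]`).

Answer: [0-10 ALLOC][11-34 FREE]

Derivation:
Op 1: a = malloc(8) -> a = 0; heap: [0-7 ALLOC][8-34 FREE]
Op 2: free(a) -> (freed a); heap: [0-34 FREE]
Op 3: b = malloc(11) -> b = 0; heap: [0-10 ALLOC][11-34 FREE]
Op 4: c = malloc(2) -> c = 11; heap: [0-10 ALLOC][11-12 ALLOC][13-34 FREE]
free(c): c = 11 -> block [11-12 ALLOC]; mark free, coalesce with adjacent free neighbors -> [0-10 ALLOC][11-34 FREE]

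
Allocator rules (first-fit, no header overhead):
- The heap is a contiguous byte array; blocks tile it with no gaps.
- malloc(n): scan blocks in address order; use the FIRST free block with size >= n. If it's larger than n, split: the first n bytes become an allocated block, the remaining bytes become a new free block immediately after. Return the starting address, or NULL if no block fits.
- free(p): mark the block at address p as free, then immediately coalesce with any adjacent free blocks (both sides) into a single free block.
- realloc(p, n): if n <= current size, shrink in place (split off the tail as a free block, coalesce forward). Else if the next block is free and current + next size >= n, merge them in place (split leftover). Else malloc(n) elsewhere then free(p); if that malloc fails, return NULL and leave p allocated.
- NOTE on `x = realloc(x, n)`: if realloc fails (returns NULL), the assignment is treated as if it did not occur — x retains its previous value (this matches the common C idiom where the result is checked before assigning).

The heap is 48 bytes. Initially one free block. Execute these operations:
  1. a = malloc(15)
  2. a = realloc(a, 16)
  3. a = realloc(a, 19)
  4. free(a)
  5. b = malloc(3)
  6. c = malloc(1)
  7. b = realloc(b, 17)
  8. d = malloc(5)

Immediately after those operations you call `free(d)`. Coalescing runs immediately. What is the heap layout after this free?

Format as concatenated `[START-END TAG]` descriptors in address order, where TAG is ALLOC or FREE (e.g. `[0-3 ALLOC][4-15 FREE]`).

Op 1: a = malloc(15) -> a = 0; heap: [0-14 ALLOC][15-47 FREE]
Op 2: a = realloc(a, 16) -> a = 0; heap: [0-15 ALLOC][16-47 FREE]
Op 3: a = realloc(a, 19) -> a = 0; heap: [0-18 ALLOC][19-47 FREE]
Op 4: free(a) -> (freed a); heap: [0-47 FREE]
Op 5: b = malloc(3) -> b = 0; heap: [0-2 ALLOC][3-47 FREE]
Op 6: c = malloc(1) -> c = 3; heap: [0-2 ALLOC][3-3 ALLOC][4-47 FREE]
Op 7: b = realloc(b, 17) -> b = 4; heap: [0-2 FREE][3-3 ALLOC][4-20 ALLOC][21-47 FREE]
Op 8: d = malloc(5) -> d = 21; heap: [0-2 FREE][3-3 ALLOC][4-20 ALLOC][21-25 ALLOC][26-47 FREE]
free(d): d = 21 -> block [21-25 ALLOC]; mark free, coalesce with adjacent free neighbors -> [0-2 FREE][3-3 ALLOC][4-20 ALLOC][21-47 FREE]

Answer: [0-2 FREE][3-3 ALLOC][4-20 ALLOC][21-47 FREE]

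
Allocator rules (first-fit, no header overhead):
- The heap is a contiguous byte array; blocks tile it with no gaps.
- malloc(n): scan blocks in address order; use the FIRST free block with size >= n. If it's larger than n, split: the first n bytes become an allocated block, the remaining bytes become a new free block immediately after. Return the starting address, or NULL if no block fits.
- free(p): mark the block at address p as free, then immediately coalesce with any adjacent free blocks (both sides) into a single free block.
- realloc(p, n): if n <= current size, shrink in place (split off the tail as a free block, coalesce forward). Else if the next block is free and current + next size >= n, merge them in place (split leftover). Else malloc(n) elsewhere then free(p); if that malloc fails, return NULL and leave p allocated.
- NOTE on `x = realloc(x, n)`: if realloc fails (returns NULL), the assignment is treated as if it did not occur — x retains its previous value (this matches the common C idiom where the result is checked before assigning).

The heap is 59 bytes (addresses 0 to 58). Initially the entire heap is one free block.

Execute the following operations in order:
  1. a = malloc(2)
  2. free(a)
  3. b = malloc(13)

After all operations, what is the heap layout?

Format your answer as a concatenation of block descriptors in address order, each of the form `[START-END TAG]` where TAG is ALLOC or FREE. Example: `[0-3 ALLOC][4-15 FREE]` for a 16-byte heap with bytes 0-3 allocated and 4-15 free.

Answer: [0-12 ALLOC][13-58 FREE]

Derivation:
Op 1: a = malloc(2) -> a = 0; heap: [0-1 ALLOC][2-58 FREE]
Op 2: free(a) -> (freed a); heap: [0-58 FREE]
Op 3: b = malloc(13) -> b = 0; heap: [0-12 ALLOC][13-58 FREE]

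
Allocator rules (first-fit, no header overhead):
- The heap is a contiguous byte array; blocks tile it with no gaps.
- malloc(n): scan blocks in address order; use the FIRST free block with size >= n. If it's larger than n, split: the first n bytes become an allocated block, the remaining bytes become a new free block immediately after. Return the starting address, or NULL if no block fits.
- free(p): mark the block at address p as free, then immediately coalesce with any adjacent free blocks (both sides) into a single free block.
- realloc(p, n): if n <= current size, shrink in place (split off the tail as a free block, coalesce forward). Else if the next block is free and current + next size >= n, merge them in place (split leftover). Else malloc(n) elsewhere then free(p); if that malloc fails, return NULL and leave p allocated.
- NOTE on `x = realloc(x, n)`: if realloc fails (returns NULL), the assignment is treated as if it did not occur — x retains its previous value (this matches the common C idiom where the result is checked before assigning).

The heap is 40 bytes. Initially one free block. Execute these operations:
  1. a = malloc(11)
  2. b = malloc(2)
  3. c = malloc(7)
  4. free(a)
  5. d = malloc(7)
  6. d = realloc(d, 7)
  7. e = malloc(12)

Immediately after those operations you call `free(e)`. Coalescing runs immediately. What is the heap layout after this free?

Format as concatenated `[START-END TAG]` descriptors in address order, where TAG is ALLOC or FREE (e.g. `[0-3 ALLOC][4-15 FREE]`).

Answer: [0-6 ALLOC][7-10 FREE][11-12 ALLOC][13-19 ALLOC][20-39 FREE]

Derivation:
Op 1: a = malloc(11) -> a = 0; heap: [0-10 ALLOC][11-39 FREE]
Op 2: b = malloc(2) -> b = 11; heap: [0-10 ALLOC][11-12 ALLOC][13-39 FREE]
Op 3: c = malloc(7) -> c = 13; heap: [0-10 ALLOC][11-12 ALLOC][13-19 ALLOC][20-39 FREE]
Op 4: free(a) -> (freed a); heap: [0-10 FREE][11-12 ALLOC][13-19 ALLOC][20-39 FREE]
Op 5: d = malloc(7) -> d = 0; heap: [0-6 ALLOC][7-10 FREE][11-12 ALLOC][13-19 ALLOC][20-39 FREE]
Op 6: d = realloc(d, 7) -> d = 0; heap: [0-6 ALLOC][7-10 FREE][11-12 ALLOC][13-19 ALLOC][20-39 FREE]
Op 7: e = malloc(12) -> e = 20; heap: [0-6 ALLOC][7-10 FREE][11-12 ALLOC][13-19 ALLOC][20-31 ALLOC][32-39 FREE]
free(e): e = 20 -> block [20-31 ALLOC]; mark free, coalesce with adjacent free neighbors -> [0-6 ALLOC][7-10 FREE][11-12 ALLOC][13-19 ALLOC][20-39 FREE]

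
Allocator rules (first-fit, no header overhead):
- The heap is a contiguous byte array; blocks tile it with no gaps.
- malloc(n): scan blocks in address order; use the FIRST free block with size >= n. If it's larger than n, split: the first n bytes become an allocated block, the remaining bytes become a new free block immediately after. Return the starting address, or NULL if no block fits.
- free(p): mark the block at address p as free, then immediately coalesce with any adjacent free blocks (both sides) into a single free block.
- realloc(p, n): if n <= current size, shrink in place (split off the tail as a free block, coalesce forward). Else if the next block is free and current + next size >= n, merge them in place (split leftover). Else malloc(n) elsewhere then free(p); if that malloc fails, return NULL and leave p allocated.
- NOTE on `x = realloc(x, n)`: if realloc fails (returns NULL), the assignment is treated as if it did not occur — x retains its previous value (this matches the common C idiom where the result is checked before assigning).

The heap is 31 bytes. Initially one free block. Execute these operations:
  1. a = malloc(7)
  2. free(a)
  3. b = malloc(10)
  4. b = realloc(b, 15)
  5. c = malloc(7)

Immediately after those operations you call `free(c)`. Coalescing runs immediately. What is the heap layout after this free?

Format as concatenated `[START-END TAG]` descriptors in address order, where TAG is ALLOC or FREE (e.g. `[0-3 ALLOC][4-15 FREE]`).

Op 1: a = malloc(7) -> a = 0; heap: [0-6 ALLOC][7-30 FREE]
Op 2: free(a) -> (freed a); heap: [0-30 FREE]
Op 3: b = malloc(10) -> b = 0; heap: [0-9 ALLOC][10-30 FREE]
Op 4: b = realloc(b, 15) -> b = 0; heap: [0-14 ALLOC][15-30 FREE]
Op 5: c = malloc(7) -> c = 15; heap: [0-14 ALLOC][15-21 ALLOC][22-30 FREE]
free(c): c = 15 -> block [15-21 ALLOC]; mark free, coalesce with adjacent free neighbors -> [0-14 ALLOC][15-30 FREE]

Answer: [0-14 ALLOC][15-30 FREE]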